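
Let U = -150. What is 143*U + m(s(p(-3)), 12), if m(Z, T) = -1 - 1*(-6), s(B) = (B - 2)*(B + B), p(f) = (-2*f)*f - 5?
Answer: -21445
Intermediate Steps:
p(f) = -5 - 2*f**2 (p(f) = -2*f**2 - 5 = -5 - 2*f**2)
s(B) = 2*B*(-2 + B) (s(B) = (-2 + B)*(2*B) = 2*B*(-2 + B))
m(Z, T) = 5 (m(Z, T) = -1 + 6 = 5)
143*U + m(s(p(-3)), 12) = 143*(-150) + 5 = -21450 + 5 = -21445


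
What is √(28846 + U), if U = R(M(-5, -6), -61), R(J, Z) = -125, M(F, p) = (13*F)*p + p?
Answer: √28721 ≈ 169.47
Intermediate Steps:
M(F, p) = p + 13*F*p (M(F, p) = 13*F*p + p = p + 13*F*p)
U = -125
√(28846 + U) = √(28846 - 125) = √28721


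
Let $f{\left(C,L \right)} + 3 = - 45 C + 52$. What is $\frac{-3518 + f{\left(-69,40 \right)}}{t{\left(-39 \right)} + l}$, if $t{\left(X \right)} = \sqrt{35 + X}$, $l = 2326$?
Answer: $- \frac{105833}{676285} + \frac{91 i}{676285} \approx -0.15649 + 0.00013456 i$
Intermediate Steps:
$f{\left(C,L \right)} = 49 - 45 C$ ($f{\left(C,L \right)} = -3 - \left(-52 + 45 C\right) = 49 - 45 C$)
$\frac{-3518 + f{\left(-69,40 \right)}}{t{\left(-39 \right)} + l} = \frac{-3518 + \left(49 - -3105\right)}{\sqrt{35 - 39} + 2326} = \frac{-3518 + \left(49 + 3105\right)}{\sqrt{-4} + 2326} = \frac{-3518 + 3154}{2 i + 2326} = - \frac{364}{2326 + 2 i} = - 364 \frac{2326 - 2 i}{5410280} = - \frac{91 \left(2326 - 2 i\right)}{1352570}$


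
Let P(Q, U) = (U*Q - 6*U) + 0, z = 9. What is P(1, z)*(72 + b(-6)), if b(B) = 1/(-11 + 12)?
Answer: -3285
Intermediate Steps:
b(B) = 1 (b(B) = 1/1 = 1)
P(Q, U) = -6*U + Q*U (P(Q, U) = (Q*U - 6*U) + 0 = (-6*U + Q*U) + 0 = -6*U + Q*U)
P(1, z)*(72 + b(-6)) = (9*(-6 + 1))*(72 + 1) = (9*(-5))*73 = -45*73 = -3285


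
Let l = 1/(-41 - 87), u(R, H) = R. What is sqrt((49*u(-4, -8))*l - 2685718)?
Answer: 23*I*sqrt(324926)/8 ≈ 1638.8*I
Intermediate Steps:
l = -1/128 (l = 1/(-128) = -1/128 ≈ -0.0078125)
sqrt((49*u(-4, -8))*l - 2685718) = sqrt((49*(-4))*(-1/128) - 2685718) = sqrt(-196*(-1/128) - 2685718) = sqrt(49/32 - 2685718) = sqrt(-85942927/32) = 23*I*sqrt(324926)/8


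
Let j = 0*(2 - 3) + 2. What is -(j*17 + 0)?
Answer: -34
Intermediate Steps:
j = 2 (j = 0*(-1) + 2 = 0 + 2 = 2)
-(j*17 + 0) = -(2*17 + 0) = -(34 + 0) = -1*34 = -34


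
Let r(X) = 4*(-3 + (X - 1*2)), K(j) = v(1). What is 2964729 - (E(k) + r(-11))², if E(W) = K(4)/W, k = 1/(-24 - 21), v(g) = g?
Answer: 2952848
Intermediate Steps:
K(j) = 1
r(X) = -20 + 4*X (r(X) = 4*(-3 + (X - 2)) = 4*(-3 + (-2 + X)) = 4*(-5 + X) = -20 + 4*X)
k = -1/45 (k = 1/(-45) = -1/45 ≈ -0.022222)
E(W) = 1/W
2964729 - (E(k) + r(-11))² = 2964729 - (1/(-1/45) + (-20 + 4*(-11)))² = 2964729 - (-45 + (-20 - 44))² = 2964729 - (-45 - 64)² = 2964729 - 1*(-109)² = 2964729 - 1*11881 = 2964729 - 11881 = 2952848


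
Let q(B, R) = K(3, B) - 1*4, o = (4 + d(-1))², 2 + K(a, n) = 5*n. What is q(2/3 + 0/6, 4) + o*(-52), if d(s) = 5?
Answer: -12644/3 ≈ -4214.7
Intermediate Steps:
K(a, n) = -2 + 5*n
o = 81 (o = (4 + 5)² = 9² = 81)
q(B, R) = -6 + 5*B (q(B, R) = (-2 + 5*B) - 1*4 = (-2 + 5*B) - 4 = -6 + 5*B)
q(2/3 + 0/6, 4) + o*(-52) = (-6 + 5*(2/3 + 0/6)) + 81*(-52) = (-6 + 5*(2*(⅓) + 0*(⅙))) - 4212 = (-6 + 5*(⅔ + 0)) - 4212 = (-6 + 5*(⅔)) - 4212 = (-6 + 10/3) - 4212 = -8/3 - 4212 = -12644/3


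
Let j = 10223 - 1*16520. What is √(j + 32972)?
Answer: 5*√1067 ≈ 163.32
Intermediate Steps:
j = -6297 (j = 10223 - 16520 = -6297)
√(j + 32972) = √(-6297 + 32972) = √26675 = 5*√1067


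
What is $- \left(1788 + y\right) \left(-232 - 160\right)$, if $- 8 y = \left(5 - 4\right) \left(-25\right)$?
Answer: $702121$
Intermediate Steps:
$y = \frac{25}{8}$ ($y = - \frac{\left(5 - 4\right) \left(-25\right)}{8} = - \frac{1 \left(-25\right)}{8} = \left(- \frac{1}{8}\right) \left(-25\right) = \frac{25}{8} \approx 3.125$)
$- \left(1788 + y\right) \left(-232 - 160\right) = - \left(1788 + \frac{25}{8}\right) \left(-232 - 160\right) = - \frac{14329 \left(-392\right)}{8} = \left(-1\right) \left(-702121\right) = 702121$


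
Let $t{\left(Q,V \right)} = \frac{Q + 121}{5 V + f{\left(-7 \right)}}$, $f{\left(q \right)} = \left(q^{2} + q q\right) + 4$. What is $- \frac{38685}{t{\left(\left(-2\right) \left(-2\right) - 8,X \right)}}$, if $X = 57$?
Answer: $- \frac{1663455}{13} \approx -1.2796 \cdot 10^{5}$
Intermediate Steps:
$f{\left(q \right)} = 4 + 2 q^{2}$ ($f{\left(q \right)} = \left(q^{2} + q^{2}\right) + 4 = 2 q^{2} + 4 = 4 + 2 q^{2}$)
$t{\left(Q,V \right)} = \frac{121 + Q}{102 + 5 V}$ ($t{\left(Q,V \right)} = \frac{Q + 121}{5 V + \left(4 + 2 \left(-7\right)^{2}\right)} = \frac{121 + Q}{5 V + \left(4 + 2 \cdot 49\right)} = \frac{121 + Q}{5 V + \left(4 + 98\right)} = \frac{121 + Q}{5 V + 102} = \frac{121 + Q}{102 + 5 V}$)
$- \frac{38685}{t{\left(\left(-2\right) \left(-2\right) - 8,X \right)}} = - \frac{38685}{\frac{1}{102 + 5 \cdot 57} \left(121 - 4\right)} = - \frac{38685}{\frac{1}{102 + 285} \left(121 + \left(4 - 8\right)\right)} = - \frac{38685}{\frac{1}{387} \left(121 - 4\right)} = - \frac{38685}{\frac{1}{387} \cdot 117} = - \frac{38685}{\frac{13}{43}} = \left(-38685\right) \frac{43}{13} = - \frac{1663455}{13}$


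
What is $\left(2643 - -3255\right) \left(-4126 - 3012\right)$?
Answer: $-42099924$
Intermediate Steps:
$\left(2643 - -3255\right) \left(-4126 - 3012\right) = \left(2643 + 3255\right) \left(-7138\right) = 5898 \left(-7138\right) = -42099924$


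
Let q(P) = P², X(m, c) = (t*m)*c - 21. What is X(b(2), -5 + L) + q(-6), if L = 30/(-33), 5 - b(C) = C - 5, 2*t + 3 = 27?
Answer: -6075/11 ≈ -552.27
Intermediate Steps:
t = 12 (t = -3/2 + (½)*27 = -3/2 + 27/2 = 12)
b(C) = 10 - C (b(C) = 5 - (C - 5) = 5 - (-5 + C) = 5 + (5 - C) = 10 - C)
L = -10/11 (L = 30*(-1/33) = -10/11 ≈ -0.90909)
X(m, c) = -21 + 12*c*m (X(m, c) = (12*m)*c - 21 = 12*c*m - 21 = -21 + 12*c*m)
X(b(2), -5 + L) + q(-6) = (-21 + 12*(-5 - 10/11)*(10 - 1*2)) + (-6)² = (-21 + 12*(-65/11)*(10 - 2)) + 36 = (-21 + 12*(-65/11)*8) + 36 = (-21 - 6240/11) + 36 = -6471/11 + 36 = -6075/11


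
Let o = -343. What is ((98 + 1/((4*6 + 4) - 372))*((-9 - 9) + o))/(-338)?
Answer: 12169671/116272 ≈ 104.67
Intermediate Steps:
((98 + 1/((4*6 + 4) - 372))*((-9 - 9) + o))/(-338) = ((98 + 1/((4*6 + 4) - 372))*((-9 - 9) - 343))/(-338) = ((98 + 1/((24 + 4) - 372))*(-18 - 343))*(-1/338) = ((98 + 1/(28 - 372))*(-361))*(-1/338) = ((98 + 1/(-344))*(-361))*(-1/338) = ((98 - 1/344)*(-361))*(-1/338) = ((33711/344)*(-361))*(-1/338) = -12169671/344*(-1/338) = 12169671/116272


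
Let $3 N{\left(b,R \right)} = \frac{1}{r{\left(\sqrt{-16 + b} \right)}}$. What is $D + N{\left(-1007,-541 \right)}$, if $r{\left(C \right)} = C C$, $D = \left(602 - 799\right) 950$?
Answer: $- \frac{574363351}{3069} \approx -1.8715 \cdot 10^{5}$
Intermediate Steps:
$D = -187150$ ($D = \left(-197\right) 950 = -187150$)
$r{\left(C \right)} = C^{2}$
$N{\left(b,R \right)} = \frac{1}{3 \left(-16 + b\right)}$ ($N{\left(b,R \right)} = \frac{1}{3 \left(\sqrt{-16 + b}\right)^{2}} = \frac{1}{3 \left(-16 + b\right)}$)
$D + N{\left(-1007,-541 \right)} = -187150 + \frac{1}{3 \left(-16 - 1007\right)} = -187150 + \frac{1}{3 \left(-1023\right)} = -187150 + \frac{1}{3} \left(- \frac{1}{1023}\right) = -187150 - \frac{1}{3069} = - \frac{574363351}{3069}$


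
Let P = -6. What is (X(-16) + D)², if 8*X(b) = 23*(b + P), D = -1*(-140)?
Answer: 94249/16 ≈ 5890.6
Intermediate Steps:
D = 140
X(b) = -69/4 + 23*b/8 (X(b) = (23*(b - 6))/8 = (23*(-6 + b))/8 = (-138 + 23*b)/8 = -69/4 + 23*b/8)
(X(-16) + D)² = ((-69/4 + (23/8)*(-16)) + 140)² = ((-69/4 - 46) + 140)² = (-253/4 + 140)² = (307/4)² = 94249/16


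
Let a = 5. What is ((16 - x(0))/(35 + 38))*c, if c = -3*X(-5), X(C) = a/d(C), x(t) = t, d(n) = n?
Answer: 48/73 ≈ 0.65753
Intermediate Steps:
X(C) = 5/C
c = 3 (c = -15/(-5) = -15*(-1)/5 = -3*(-1) = 3)
((16 - x(0))/(35 + 38))*c = ((16 - 1*0)/(35 + 38))*3 = ((16 + 0)/73)*3 = (16*(1/73))*3 = (16/73)*3 = 48/73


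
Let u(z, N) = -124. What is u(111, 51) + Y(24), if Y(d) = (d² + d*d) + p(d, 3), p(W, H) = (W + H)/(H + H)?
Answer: 2065/2 ≈ 1032.5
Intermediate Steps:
p(W, H) = (H + W)/(2*H) (p(W, H) = (H + W)/((2*H)) = (H + W)*(1/(2*H)) = (H + W)/(2*H))
Y(d) = ½ + 2*d² + d/6 (Y(d) = (d² + d*d) + (½)*(3 + d)/3 = (d² + d²) + (½)*(⅓)*(3 + d) = 2*d² + (½ + d/6) = ½ + 2*d² + d/6)
u(111, 51) + Y(24) = -124 + (½ + 2*24² + (⅙)*24) = -124 + (½ + 2*576 + 4) = -124 + (½ + 1152 + 4) = -124 + 2313/2 = 2065/2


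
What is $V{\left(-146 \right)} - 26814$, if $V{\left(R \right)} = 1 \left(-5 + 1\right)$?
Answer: $-26818$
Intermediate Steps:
$V{\left(R \right)} = -4$ ($V{\left(R \right)} = 1 \left(-4\right) = -4$)
$V{\left(-146 \right)} - 26814 = -4 - 26814 = -26818$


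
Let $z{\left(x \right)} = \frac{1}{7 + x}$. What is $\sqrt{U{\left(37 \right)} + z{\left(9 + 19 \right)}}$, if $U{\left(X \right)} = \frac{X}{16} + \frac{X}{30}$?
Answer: $\frac{\sqrt{25221}}{84} \approx 1.8906$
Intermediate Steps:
$U{\left(X \right)} = \frac{23 X}{240}$ ($U{\left(X \right)} = X \frac{1}{16} + X \frac{1}{30} = \frac{X}{16} + \frac{X}{30} = \frac{23 X}{240}$)
$\sqrt{U{\left(37 \right)} + z{\left(9 + 19 \right)}} = \sqrt{\frac{23}{240} \cdot 37 + \frac{1}{7 + \left(9 + 19\right)}} = \sqrt{\frac{851}{240} + \frac{1}{7 + 28}} = \sqrt{\frac{851}{240} + \frac{1}{35}} = \sqrt{\frac{1201}{336}} = \frac{\sqrt{25221}}{84}$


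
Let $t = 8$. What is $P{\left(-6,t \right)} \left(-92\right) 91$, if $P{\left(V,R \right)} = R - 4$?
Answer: $-33488$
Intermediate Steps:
$P{\left(V,R \right)} = -4 + R$ ($P{\left(V,R \right)} = R - 4 = -4 + R$)
$P{\left(-6,t \right)} \left(-92\right) 91 = \left(-4 + 8\right) \left(-92\right) 91 = 4 \left(-92\right) 91 = \left(-368\right) 91 = -33488$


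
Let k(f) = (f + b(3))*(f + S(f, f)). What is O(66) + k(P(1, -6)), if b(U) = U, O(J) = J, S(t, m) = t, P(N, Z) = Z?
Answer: 102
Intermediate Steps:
k(f) = 2*f*(3 + f) (k(f) = (f + 3)*(f + f) = (3 + f)*(2*f) = 2*f*(3 + f))
O(66) + k(P(1, -6)) = 66 + 2*(-6)*(3 - 6) = 66 + 2*(-6)*(-3) = 66 + 36 = 102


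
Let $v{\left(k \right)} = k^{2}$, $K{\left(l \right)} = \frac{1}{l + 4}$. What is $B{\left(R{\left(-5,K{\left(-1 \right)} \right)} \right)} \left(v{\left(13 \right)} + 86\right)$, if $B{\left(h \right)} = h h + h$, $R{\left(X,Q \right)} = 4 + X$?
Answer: $0$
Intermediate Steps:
$K{\left(l \right)} = \frac{1}{4 + l}$
$B{\left(h \right)} = h + h^{2}$ ($B{\left(h \right)} = h^{2} + h = h + h^{2}$)
$B{\left(R{\left(-5,K{\left(-1 \right)} \right)} \right)} \left(v{\left(13 \right)} + 86\right) = \left(4 - 5\right) \left(1 + \left(4 - 5\right)\right) \left(13^{2} + 86\right) = - (1 - 1) \left(169 + 86\right) = \left(-1\right) 0 \cdot 255 = 0 \cdot 255 = 0$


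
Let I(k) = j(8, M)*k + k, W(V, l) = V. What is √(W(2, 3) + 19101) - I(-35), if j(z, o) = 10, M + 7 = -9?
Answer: 385 + √19103 ≈ 523.21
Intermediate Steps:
M = -16 (M = -7 - 9 = -16)
I(k) = 11*k (I(k) = 10*k + k = 11*k)
√(W(2, 3) + 19101) - I(-35) = √(2 + 19101) - 11*(-35) = √19103 - 1*(-385) = √19103 + 385 = 385 + √19103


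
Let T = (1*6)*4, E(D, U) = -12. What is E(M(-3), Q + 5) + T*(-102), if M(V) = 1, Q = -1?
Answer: -2460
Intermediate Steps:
T = 24 (T = 6*4 = 24)
E(M(-3), Q + 5) + T*(-102) = -12 + 24*(-102) = -12 - 2448 = -2460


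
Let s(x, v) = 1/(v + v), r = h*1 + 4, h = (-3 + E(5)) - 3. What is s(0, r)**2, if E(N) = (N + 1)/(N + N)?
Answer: 25/196 ≈ 0.12755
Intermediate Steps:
E(N) = (1 + N)/(2*N) (E(N) = (1 + N)/((2*N)) = (1 + N)*(1/(2*N)) = (1 + N)/(2*N))
h = -27/5 (h = (-3 + (1/2)*(1 + 5)/5) - 3 = (-3 + (1/2)*(1/5)*6) - 3 = (-3 + 3/5) - 3 = -12/5 - 3 = -27/5 ≈ -5.4000)
r = -7/5 (r = -27/5*1 + 4 = -27/5 + 4 = -7/5 ≈ -1.4000)
s(x, v) = 1/(2*v)
s(0, r)**2 = (1/(2*(-7/5)))**2 = ((1/2)*(-5/7))**2 = (-5/14)**2 = 25/196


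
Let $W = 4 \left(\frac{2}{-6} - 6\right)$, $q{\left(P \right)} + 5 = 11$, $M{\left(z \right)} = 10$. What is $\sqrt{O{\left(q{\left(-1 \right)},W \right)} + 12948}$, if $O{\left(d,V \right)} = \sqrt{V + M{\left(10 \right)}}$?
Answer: $\frac{\sqrt{116532 + 3 i \sqrt{138}}}{3} \approx 113.79 + 0.017206 i$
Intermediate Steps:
$q{\left(P \right)} = 6$ ($q{\left(P \right)} = -5 + 11 = 6$)
$W = - \frac{76}{3}$ ($W = 4 \left(2 \left(- \frac{1}{6}\right) - 6\right) = 4 \left(- \frac{1}{3} - 6\right) = 4 \left(- \frac{19}{3}\right) = - \frac{76}{3} \approx -25.333$)
$O{\left(d,V \right)} = \sqrt{10 + V}$ ($O{\left(d,V \right)} = \sqrt{V + 10} = \sqrt{10 + V}$)
$\sqrt{O{\left(q{\left(-1 \right)},W \right)} + 12948} = \sqrt{\sqrt{10 - \frac{76}{3}} + 12948} = \sqrt{\sqrt{- \frac{46}{3}} + 12948} = \sqrt{\frac{i \sqrt{138}}{3} + 12948} = \sqrt{12948 + \frac{i \sqrt{138}}{3}}$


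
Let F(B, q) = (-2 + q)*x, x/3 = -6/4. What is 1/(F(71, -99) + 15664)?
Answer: 2/32237 ≈ 6.2041e-5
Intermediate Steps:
x = -9/2 (x = 3*(-6/4) = 3*(-6*¼) = 3*(-3/2) = -9/2 ≈ -4.5000)
F(B, q) = 9 - 9*q/2 (F(B, q) = (-2 + q)*(-9/2) = 9 - 9*q/2)
1/(F(71, -99) + 15664) = 1/((9 - 9/2*(-99)) + 15664) = 1/((9 + 891/2) + 15664) = 1/(909/2 + 15664) = 1/(32237/2) = 2/32237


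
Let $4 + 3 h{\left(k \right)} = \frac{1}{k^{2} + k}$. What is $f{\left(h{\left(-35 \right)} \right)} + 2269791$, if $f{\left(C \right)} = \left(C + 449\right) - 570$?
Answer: $\frac{8102717141}{3570} \approx 2.2697 \cdot 10^{6}$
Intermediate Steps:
$h{\left(k \right)} = - \frac{4}{3} + \frac{1}{3 \left(k + k^{2}\right)}$ ($h{\left(k \right)} = - \frac{4}{3} + \frac{1}{3 \left(k^{2} + k\right)} = - \frac{4}{3} + \frac{1}{3 \left(k + k^{2}\right)}$)
$f{\left(C \right)} = -121 + C$ ($f{\left(C \right)} = \left(449 + C\right) - 570 = -121 + C$)
$f{\left(h{\left(-35 \right)} \right)} + 2269791 = \left(-121 + \frac{1 - -140 - 4 \left(-35\right)^{2}}{3 \left(-35\right) \left(1 - 35\right)}\right) + 2269791 = \left(-121 + \frac{1}{3} \left(- \frac{1}{35}\right) \frac{1}{-34} \left(1 + 140 - 4900\right)\right) + 2269791 = \left(-121 + \frac{1}{3} \left(- \frac{1}{35}\right) \left(- \frac{1}{34}\right) \left(1 + 140 - 4900\right)\right) + 2269791 = \left(-121 + \frac{1}{3} \left(- \frac{1}{35}\right) \left(- \frac{1}{34}\right) \left(-4759\right)\right) + 2269791 = \left(-121 - \frac{4759}{3570}\right) + 2269791 = - \frac{436729}{3570} + 2269791 = \frac{8102717141}{3570}$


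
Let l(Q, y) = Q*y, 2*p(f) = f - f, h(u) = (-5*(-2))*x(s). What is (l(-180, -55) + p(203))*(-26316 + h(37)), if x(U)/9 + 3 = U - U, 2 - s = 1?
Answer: -263201400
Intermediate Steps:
s = 1 (s = 2 - 1*1 = 2 - 1 = 1)
x(U) = -27 (x(U) = -27 + 9*(U - U) = -27 + 9*0 = -27 + 0 = -27)
h(u) = -270 (h(u) = -5*(-2)*(-27) = 10*(-27) = -270)
p(f) = 0 (p(f) = (f - f)/2 = (1/2)*0 = 0)
(l(-180, -55) + p(203))*(-26316 + h(37)) = (-180*(-55) + 0)*(-26316 - 270) = (9900 + 0)*(-26586) = 9900*(-26586) = -263201400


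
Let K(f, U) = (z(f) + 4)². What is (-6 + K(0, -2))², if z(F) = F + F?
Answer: 100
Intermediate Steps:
z(F) = 2*F
K(f, U) = (4 + 2*f)² (K(f, U) = (2*f + 4)² = (4 + 2*f)²)
(-6 + K(0, -2))² = (-6 + 4*(2 + 0)²)² = (-6 + 4*2²)² = (-6 + 4*4)² = (-6 + 16)² = 10² = 100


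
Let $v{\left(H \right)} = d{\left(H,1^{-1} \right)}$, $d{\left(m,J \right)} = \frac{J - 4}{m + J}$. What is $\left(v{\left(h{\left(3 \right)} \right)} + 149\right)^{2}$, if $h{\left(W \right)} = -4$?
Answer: $22500$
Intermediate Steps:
$d{\left(m,J \right)} = \frac{-4 + J}{J + m}$
$v{\left(H \right)} = - \frac{3}{1 + H}$ ($v{\left(H \right)} = \frac{-4 + 1^{-1}}{1^{-1} + H} = \frac{-4 + 1}{1 + H} = \frac{1}{1 + H} \left(-3\right) = - \frac{3}{1 + H}$)
$\left(v{\left(h{\left(3 \right)} \right)} + 149\right)^{2} = \left(- \frac{3}{1 - 4} + 149\right)^{2} = \left(- \frac{3}{-3} + 149\right)^{2} = \left(\left(-3\right) \left(- \frac{1}{3}\right) + 149\right)^{2} = \left(1 + 149\right)^{2} = 150^{2} = 22500$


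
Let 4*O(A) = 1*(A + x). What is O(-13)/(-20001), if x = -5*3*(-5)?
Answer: -31/40002 ≈ -0.00077496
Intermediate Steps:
x = 75 (x = -15*(-5) = 75)
O(A) = 75/4 + A/4 (O(A) = (1*(A + 75))/4 = (1*(75 + A))/4 = (75 + A)/4 = 75/4 + A/4)
O(-13)/(-20001) = (75/4 + (¼)*(-13))/(-20001) = (75/4 - 13/4)*(-1/20001) = (31/2)*(-1/20001) = -31/40002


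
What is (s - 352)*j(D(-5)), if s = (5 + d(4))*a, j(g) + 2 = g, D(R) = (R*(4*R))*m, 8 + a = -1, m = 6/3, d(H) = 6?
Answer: -89298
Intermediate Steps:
m = 2 (m = 6*(⅓) = 2)
a = -9 (a = -8 - 1 = -9)
D(R) = 8*R² (D(R) = (R*(4*R))*2 = (4*R²)*2 = 8*R²)
j(g) = -2 + g
s = -99 (s = (5 + 6)*(-9) = 11*(-9) = -99)
(s - 352)*j(D(-5)) = (-99 - 352)*(-2 + 8*(-5)²) = -451*(-2 + 8*25) = -451*(-2 + 200) = -451*198 = -89298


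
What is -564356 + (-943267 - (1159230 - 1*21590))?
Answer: -2645263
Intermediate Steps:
-564356 + (-943267 - (1159230 - 1*21590)) = -564356 + (-943267 - (1159230 - 21590)) = -564356 + (-943267 - 1*1137640) = -564356 + (-943267 - 1137640) = -564356 - 2080907 = -2645263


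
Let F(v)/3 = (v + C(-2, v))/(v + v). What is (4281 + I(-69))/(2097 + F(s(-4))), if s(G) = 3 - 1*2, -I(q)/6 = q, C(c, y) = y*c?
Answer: 3130/1397 ≈ 2.2405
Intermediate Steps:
C(c, y) = c*y
I(q) = -6*q
s(G) = 1 (s(G) = 3 - 2 = 1)
F(v) = -3/2 (F(v) = 3*((v - 2*v)/(v + v)) = 3*((-v)/((2*v))) = 3*((-v)*(1/(2*v))) = 3*(-1/2) = -3/2)
(4281 + I(-69))/(2097 + F(s(-4))) = (4281 - 6*(-69))/(2097 - 3/2) = (4281 + 414)/(4191/2) = 4695*(2/4191) = 3130/1397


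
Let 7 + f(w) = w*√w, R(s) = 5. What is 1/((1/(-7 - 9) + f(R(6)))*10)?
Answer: 904/96155 + 128*√5/19231 ≈ 0.024285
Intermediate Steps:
f(w) = -7 + w^(3/2) (f(w) = -7 + w*√w = -7 + w^(3/2))
1/((1/(-7 - 9) + f(R(6)))*10) = 1/((1/(-7 - 9) + (-7 + 5^(3/2)))*10) = 1/((1/(-16) + (-7 + 5*√5))*10) = 1/((-1/16 + (-7 + 5*√5))*10) = 1/((-113/16 + 5*√5)*10) = 1/(-565/8 + 50*√5)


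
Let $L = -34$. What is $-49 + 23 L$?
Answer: $-831$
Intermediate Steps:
$-49 + 23 L = -49 + 23 \left(-34\right) = -49 - 782 = -831$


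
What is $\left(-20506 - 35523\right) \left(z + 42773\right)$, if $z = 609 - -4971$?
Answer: $-2709170237$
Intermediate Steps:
$z = 5580$ ($z = 609 + 4971 = 5580$)
$\left(-20506 - 35523\right) \left(z + 42773\right) = \left(-20506 - 35523\right) \left(5580 + 42773\right) = \left(-20506 - 35523\right) 48353 = \left(-56029\right) 48353 = -2709170237$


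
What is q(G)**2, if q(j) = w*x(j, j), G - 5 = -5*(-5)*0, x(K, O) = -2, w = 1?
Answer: 4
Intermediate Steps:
G = 5 (G = 5 - 5*(-5)*0 = 5 + 25*0 = 5 + 0 = 5)
q(j) = -2 (q(j) = 1*(-2) = -2)
q(G)**2 = (-2)**2 = 4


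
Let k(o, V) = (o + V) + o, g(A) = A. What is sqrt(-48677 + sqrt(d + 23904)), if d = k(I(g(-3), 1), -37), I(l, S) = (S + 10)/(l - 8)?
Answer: sqrt(-48677 + sqrt(23865)) ≈ 220.28*I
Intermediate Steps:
I(l, S) = (10 + S)/(-8 + l)
k(o, V) = V + 2*o (k(o, V) = (V + o) + o = V + 2*o)
d = -39 (d = -37 + 2*((10 + 1)/(-8 - 3)) = -37 + 2*(11/(-11)) = -37 + 2*(-1/11*11) = -37 + 2*(-1) = -37 - 2 = -39)
sqrt(-48677 + sqrt(d + 23904)) = sqrt(-48677 + sqrt(-39 + 23904)) = sqrt(-48677 + sqrt(23865))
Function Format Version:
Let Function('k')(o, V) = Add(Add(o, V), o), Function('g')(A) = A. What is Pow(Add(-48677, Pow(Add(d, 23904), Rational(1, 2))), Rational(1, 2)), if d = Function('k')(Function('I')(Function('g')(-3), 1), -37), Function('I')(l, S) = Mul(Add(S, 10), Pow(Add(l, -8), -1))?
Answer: Pow(Add(-48677, Pow(23865, Rational(1, 2))), Rational(1, 2)) ≈ Mul(220.28, I)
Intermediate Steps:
Function('I')(l, S) = Mul(Pow(Add(-8, l), -1), Add(10, S)) (Function('I')(l, S) = Mul(Add(10, S), Pow(Add(-8, l), -1)) = Mul(Pow(Add(-8, l), -1), Add(10, S)))
Function('k')(o, V) = Add(V, Mul(2, o)) (Function('k')(o, V) = Add(Add(V, o), o) = Add(V, Mul(2, o)))
d = -39 (d = Add(-37, Mul(2, Mul(Pow(Add(-8, -3), -1), Add(10, 1)))) = Add(-37, Mul(2, Mul(Pow(-11, -1), 11))) = Add(-37, Mul(2, Mul(Rational(-1, 11), 11))) = Add(-37, Mul(2, -1)) = Add(-37, -2) = -39)
Pow(Add(-48677, Pow(Add(d, 23904), Rational(1, 2))), Rational(1, 2)) = Pow(Add(-48677, Pow(Add(-39, 23904), Rational(1, 2))), Rational(1, 2)) = Pow(Add(-48677, Pow(23865, Rational(1, 2))), Rational(1, 2))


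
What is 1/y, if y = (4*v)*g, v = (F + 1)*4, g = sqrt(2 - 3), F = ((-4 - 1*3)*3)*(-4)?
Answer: -I/1360 ≈ -0.00073529*I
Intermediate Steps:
F = 84 (F = ((-4 - 3)*3)*(-4) = -7*3*(-4) = -21*(-4) = 84)
g = I (g = sqrt(-1) = I ≈ 1.0*I)
v = 340 (v = (84 + 1)*4 = 85*4 = 340)
y = 1360*I (y = (4*340)*I = 1360*I ≈ 1360.0*I)
1/y = 1/(1360*I) = -I/1360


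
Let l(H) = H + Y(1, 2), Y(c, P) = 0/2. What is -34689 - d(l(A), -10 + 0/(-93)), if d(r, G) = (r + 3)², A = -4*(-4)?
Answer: -35050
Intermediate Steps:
Y(c, P) = 0 (Y(c, P) = 0*(½) = 0)
A = 16
l(H) = H (l(H) = H + 0 = H)
d(r, G) = (3 + r)²
-34689 - d(l(A), -10 + 0/(-93)) = -34689 - (3 + 16)² = -34689 - 1*19² = -34689 - 1*361 = -34689 - 361 = -35050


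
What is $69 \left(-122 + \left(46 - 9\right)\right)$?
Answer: $-5865$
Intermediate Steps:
$69 \left(-122 + \left(46 - 9\right)\right) = 69 \left(-122 + 37\right) = 69 \left(-85\right) = -5865$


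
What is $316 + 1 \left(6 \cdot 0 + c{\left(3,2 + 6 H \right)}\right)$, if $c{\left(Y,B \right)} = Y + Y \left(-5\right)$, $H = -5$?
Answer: $304$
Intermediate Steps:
$c{\left(Y,B \right)} = - 4 Y$ ($c{\left(Y,B \right)} = Y - 5 Y = - 4 Y$)
$316 + 1 \left(6 \cdot 0 + c{\left(3,2 + 6 H \right)}\right) = 316 + 1 \left(6 \cdot 0 - 12\right) = 316 + 1 \left(0 - 12\right) = 316 + 1 \left(-12\right) = 316 - 12 = 304$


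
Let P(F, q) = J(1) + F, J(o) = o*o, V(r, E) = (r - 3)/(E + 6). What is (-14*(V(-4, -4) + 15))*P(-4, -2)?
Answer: 483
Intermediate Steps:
V(r, E) = (-3 + r)/(6 + E)
J(o) = o²
P(F, q) = 1 + F (P(F, q) = 1² + F = 1 + F)
(-14*(V(-4, -4) + 15))*P(-4, -2) = (-14*((-3 - 4)/(6 - 4) + 15))*(1 - 4) = -14*(-7/2 + 15)*(-3) = -14*23/2*(-3) = -161*(-3) = 483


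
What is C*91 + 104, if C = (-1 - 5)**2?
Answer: 3380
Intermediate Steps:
C = 36 (C = (-6)**2 = 36)
C*91 + 104 = 36*91 + 104 = 3276 + 104 = 3380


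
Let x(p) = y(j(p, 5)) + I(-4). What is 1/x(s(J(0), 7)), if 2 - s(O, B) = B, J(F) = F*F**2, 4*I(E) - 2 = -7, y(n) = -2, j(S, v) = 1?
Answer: -4/13 ≈ -0.30769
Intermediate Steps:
I(E) = -5/4 (I(E) = 1/2 + (1/4)*(-7) = 1/2 - 7/4 = -5/4)
J(F) = F**3
s(O, B) = 2 - B
x(p) = -13/4 (x(p) = -2 - 5/4 = -13/4)
1/x(s(J(0), 7)) = 1/(-13/4) = -4/13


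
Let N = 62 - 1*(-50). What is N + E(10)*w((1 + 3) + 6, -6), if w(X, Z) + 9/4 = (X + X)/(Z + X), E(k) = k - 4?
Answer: 257/2 ≈ 128.50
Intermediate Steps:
E(k) = -4 + k
N = 112 (N = 62 + 50 = 112)
w(X, Z) = -9/4 + 2*X/(X + Z) (w(X, Z) = -9/4 + (X + X)/(Z + X) = -9/4 + (2*X)/(X + Z) = -9/4 + 2*X/(X + Z))
N + E(10)*w((1 + 3) + 6, -6) = 112 + (-4 + 10)*((-((1 + 3) + 6) - 9*(-6))/(4*(((1 + 3) + 6) - 6))) = 112 + 6*((-(4 + 6) + 54)/(4*((4 + 6) - 6))) = 112 + 6*((-1*10 + 54)/(4*(10 - 6))) = 112 + 6*((¼)*(-10 + 54)/4) = 112 + 6*((¼)*(¼)*44) = 112 + 6*(11/4) = 112 + 33/2 = 257/2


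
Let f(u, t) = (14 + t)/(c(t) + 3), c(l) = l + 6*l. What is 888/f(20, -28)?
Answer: 85692/7 ≈ 12242.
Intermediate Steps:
c(l) = 7*l
f(u, t) = (14 + t)/(3 + 7*t) (f(u, t) = (14 + t)/(7*t + 3) = (14 + t)/(3 + 7*t))
888/f(20, -28) = 888/(((14 - 28)/(3 + 7*(-28)))) = 888/((-14/(3 - 196))) = 888/((-14/(-193))) = 888/((-1/193*(-14))) = 888/(14/193) = 888*(193/14) = 85692/7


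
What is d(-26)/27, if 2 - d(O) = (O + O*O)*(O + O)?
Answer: 33802/27 ≈ 1251.9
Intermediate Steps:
d(O) = 2 - 2*O*(O + O**2) (d(O) = 2 - (O + O*O)*(O + O) = 2 - (O + O**2)*2*O = 2 - 2*O*(O + O**2))
d(-26)/27 = (2 - 2*(-26)**2 - 2*(-26)**3)/27 = (2 - 2*676 - 2*(-17576))/27 = (2 - 1352 + 35152)/27 = (1/27)*33802 = 33802/27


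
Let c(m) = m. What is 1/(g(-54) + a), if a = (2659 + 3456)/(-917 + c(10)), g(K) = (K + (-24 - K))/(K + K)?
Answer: -8163/53221 ≈ -0.15338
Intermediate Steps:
g(K) = -12/K (g(K) = -24*1/(2*K) = -12/K)
a = -6115/907 (a = (2659 + 3456)/(-917 + 10) = 6115/(-907) = 6115*(-1/907) = -6115/907 ≈ -6.7420)
1/(g(-54) + a) = 1/(-12/(-54) - 6115/907) = 1/(-12*(-1/54) - 6115/907) = 1/(2/9 - 6115/907) = 1/(-53221/8163) = -8163/53221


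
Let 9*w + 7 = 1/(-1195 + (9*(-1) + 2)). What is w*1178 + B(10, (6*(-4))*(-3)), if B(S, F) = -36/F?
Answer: -1102031/1202 ≈ -916.83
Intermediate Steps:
w = -935/1202 (w = -7/9 + 1/(9*(-1195 + (9*(-1) + 2))) = -7/9 + 1/(9*(-1195 + (-9 + 2))) = -7/9 + 1/(9*(-1195 - 7)) = -7/9 + (⅑)/(-1202) = -7/9 + (⅑)*(-1/1202) = -7/9 - 1/10818 = -935/1202 ≈ -0.77787)
w*1178 + B(10, (6*(-4))*(-3)) = -935/1202*1178 - 36/((6*(-4))*(-3)) = -550715/601 - 36/((-24*(-3))) = -550715/601 - 36/72 = -550715/601 - 36*1/72 = -550715/601 - ½ = -1102031/1202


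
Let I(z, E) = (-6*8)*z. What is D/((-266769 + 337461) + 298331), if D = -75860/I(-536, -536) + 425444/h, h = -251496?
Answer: -312753227/24872492653344 ≈ -1.2574e-5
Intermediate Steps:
I(z, E) = -48*z
D = -312753227/67400928 (D = -75860/((-48*(-536))) + 425444/(-251496) = -75860/25728 + 425444*(-1/251496) = -75860*1/25728 - 106361/62874 = -18965/6432 - 106361/62874 = -312753227/67400928 ≈ -4.6402)
D/((-266769 + 337461) + 298331) = -312753227/(67400928*((-266769 + 337461) + 298331)) = -312753227/(67400928*(70692 + 298331)) = -312753227/67400928/369023 = -312753227/67400928*1/369023 = -312753227/24872492653344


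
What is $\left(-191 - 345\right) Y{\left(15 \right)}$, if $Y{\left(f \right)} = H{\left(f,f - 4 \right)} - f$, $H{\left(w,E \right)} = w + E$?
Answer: $-5896$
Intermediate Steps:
$H{\left(w,E \right)} = E + w$
$Y{\left(f \right)} = -4 + f$ ($Y{\left(f \right)} = \left(\left(f - 4\right) + f\right) - f = \left(\left(-4 + f\right) + f\right) - f = \left(-4 + 2 f\right) - f = -4 + f$)
$\left(-191 - 345\right) Y{\left(15 \right)} = \left(-191 - 345\right) \left(-4 + 15\right) = \left(-536\right) 11 = -5896$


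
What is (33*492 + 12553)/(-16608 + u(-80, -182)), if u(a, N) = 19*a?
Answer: -28789/18128 ≈ -1.5881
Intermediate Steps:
(33*492 + 12553)/(-16608 + u(-80, -182)) = (33*492 + 12553)/(-16608 + 19*(-80)) = (16236 + 12553)/(-16608 - 1520) = 28789/(-18128) = 28789*(-1/18128) = -28789/18128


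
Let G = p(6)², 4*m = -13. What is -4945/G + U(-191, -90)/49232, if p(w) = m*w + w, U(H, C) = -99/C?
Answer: -9738081581/358901280 ≈ -27.133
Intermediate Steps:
m = -13/4 (m = (¼)*(-13) = -13/4 ≈ -3.2500)
p(w) = -9*w/4 (p(w) = -13*w/4 + w = -9*w/4)
G = 729/4 (G = (-9/4*6)² = (-27/2)² = 729/4 ≈ 182.25)
-4945/G + U(-191, -90)/49232 = -4945/729/4 - 99/(-90)/49232 = -4945*4/729 - 99*(-1/90)*(1/49232) = -19780/729 + (11/10)*(1/49232) = -19780/729 + 11/492320 = -9738081581/358901280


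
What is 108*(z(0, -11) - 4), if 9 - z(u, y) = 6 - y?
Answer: -1296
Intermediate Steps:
z(u, y) = 3 + y (z(u, y) = 9 - (6 - y) = 9 + (-6 + y) = 3 + y)
108*(z(0, -11) - 4) = 108*((3 - 11) - 4) = 108*(-8 - 4) = 108*(-12) = -1296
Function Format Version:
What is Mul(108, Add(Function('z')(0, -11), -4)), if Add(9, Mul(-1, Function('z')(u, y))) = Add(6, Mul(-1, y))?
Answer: -1296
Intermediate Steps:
Function('z')(u, y) = Add(3, y) (Function('z')(u, y) = Add(9, Mul(-1, Add(6, Mul(-1, y)))) = Add(9, Add(-6, y)) = Add(3, y))
Mul(108, Add(Function('z')(0, -11), -4)) = Mul(108, Add(Add(3, -11), -4)) = Mul(108, Add(-8, -4)) = Mul(108, -12) = -1296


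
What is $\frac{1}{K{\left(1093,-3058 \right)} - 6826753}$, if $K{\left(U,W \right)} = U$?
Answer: $- \frac{1}{6825660} \approx -1.4651 \cdot 10^{-7}$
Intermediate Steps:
$\frac{1}{K{\left(1093,-3058 \right)} - 6826753} = \frac{1}{1093 - 6826753} = \frac{1}{-6825660} = - \frac{1}{6825660}$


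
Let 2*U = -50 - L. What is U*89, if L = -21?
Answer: -2581/2 ≈ -1290.5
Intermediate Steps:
U = -29/2 (U = (-50 - 1*(-21))/2 = (-50 + 21)/2 = (1/2)*(-29) = -29/2 ≈ -14.500)
U*89 = -29/2*89 = -2581/2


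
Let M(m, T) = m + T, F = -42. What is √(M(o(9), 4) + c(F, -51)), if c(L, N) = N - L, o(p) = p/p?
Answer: 2*I ≈ 2.0*I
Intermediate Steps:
o(p) = 1
M(m, T) = T + m
√(M(o(9), 4) + c(F, -51)) = √((4 + 1) + (-51 - 1*(-42))) = √(5 + (-51 + 42)) = √(5 - 9) = √(-4) = 2*I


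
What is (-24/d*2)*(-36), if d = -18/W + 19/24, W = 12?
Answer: -41472/17 ≈ -2439.5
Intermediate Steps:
d = -17/24 (d = -18/12 + 19/24 = -18*1/12 + 19*(1/24) = -3/2 + 19/24 = -17/24 ≈ -0.70833)
(-24/d*2)*(-36) = (-24/(-17/24)*2)*(-36) = (-24*(-24/17)*2)*(-36) = ((576/17)*2)*(-36) = (1152/17)*(-36) = -41472/17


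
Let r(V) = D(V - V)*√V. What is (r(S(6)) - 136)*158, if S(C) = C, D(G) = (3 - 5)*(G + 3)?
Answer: -21488 - 948*√6 ≈ -23810.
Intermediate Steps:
D(G) = -6 - 2*G (D(G) = -2*(3 + G) = -6 - 2*G)
r(V) = -6*√V (r(V) = (-6 - 2*(V - V))*√V = (-6 - 2*0)*√V = (-6 + 0)*√V = -6*√V)
(r(S(6)) - 136)*158 = (-6*√6 - 136)*158 = (-136 - 6*√6)*158 = -21488 - 948*√6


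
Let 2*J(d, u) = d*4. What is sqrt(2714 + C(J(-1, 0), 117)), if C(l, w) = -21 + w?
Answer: sqrt(2810) ≈ 53.009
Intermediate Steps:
J(d, u) = 2*d (J(d, u) = (d*4)/2 = (4*d)/2 = 2*d)
sqrt(2714 + C(J(-1, 0), 117)) = sqrt(2714 + (-21 + 117)) = sqrt(2714 + 96) = sqrt(2810)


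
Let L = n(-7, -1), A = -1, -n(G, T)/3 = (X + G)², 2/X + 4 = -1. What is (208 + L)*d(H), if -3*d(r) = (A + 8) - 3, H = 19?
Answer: -4372/75 ≈ -58.293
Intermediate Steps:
X = -⅖ (X = 2/(-4 - 1) = 2/(-5) = 2*(-⅕) = -⅖ ≈ -0.40000)
n(G, T) = -3*(-⅖ + G)²
L = -4107/25 (L = -3*(-2 + 5*(-7))²/25 = -3*(-2 - 35)²/25 = -3/25*(-37)² = -3/25*1369 = -4107/25 ≈ -164.28)
d(r) = -4/3 (d(r) = -((-1 + 8) - 3)/3 = -(7 - 3)/3 = -⅓*4 = -4/3)
(208 + L)*d(H) = (208 - 4107/25)*(-4/3) = (1093/25)*(-4/3) = -4372/75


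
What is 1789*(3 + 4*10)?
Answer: 76927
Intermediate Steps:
1789*(3 + 4*10) = 1789*(3 + 40) = 1789*43 = 76927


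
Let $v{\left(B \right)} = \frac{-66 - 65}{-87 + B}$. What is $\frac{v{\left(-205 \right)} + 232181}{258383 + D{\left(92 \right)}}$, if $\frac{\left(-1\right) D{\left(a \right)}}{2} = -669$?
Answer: $\frac{67796983}{75838532} \approx 0.89396$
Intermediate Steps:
$D{\left(a \right)} = 1338$ ($D{\left(a \right)} = \left(-2\right) \left(-669\right) = 1338$)
$v{\left(B \right)} = - \frac{131}{-87 + B}$
$\frac{v{\left(-205 \right)} + 232181}{258383 + D{\left(92 \right)}} = \frac{- \frac{131}{-87 - 205} + 232181}{258383 + 1338} = \frac{- \frac{131}{-292} + 232181}{259721} = \left(\left(-131\right) \left(- \frac{1}{292}\right) + 232181\right) \frac{1}{259721} = \left(\frac{131}{292} + 232181\right) \frac{1}{259721} = \frac{67796983}{292} \cdot \frac{1}{259721} = \frac{67796983}{75838532}$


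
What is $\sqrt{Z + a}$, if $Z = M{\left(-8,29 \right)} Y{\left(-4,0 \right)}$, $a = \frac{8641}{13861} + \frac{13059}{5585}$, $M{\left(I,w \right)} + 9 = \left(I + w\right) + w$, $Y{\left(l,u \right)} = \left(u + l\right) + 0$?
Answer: $\frac{2 i \sqrt{241270849573378465}}{77413685} \approx 12.69 i$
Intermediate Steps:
$Y{\left(l,u \right)} = l + u$ ($Y{\left(l,u \right)} = \left(l + u\right) + 0 = l + u$)
$M{\left(I,w \right)} = -9 + I + 2 w$ ($M{\left(I,w \right)} = -9 + \left(\left(I + w\right) + w\right) = -9 + \left(I + 2 w\right) = -9 + I + 2 w$)
$a = \frac{229270784}{77413685}$ ($a = 8641 \cdot \frac{1}{13861} + 13059 \cdot \frac{1}{5585} = \frac{8641}{13861} + \frac{13059}{5585} = \frac{229270784}{77413685} \approx 2.9616$)
$Z = -164$ ($Z = \left(-9 - 8 + 2 \cdot 29\right) \left(-4 + 0\right) = \left(-9 - 8 + 58\right) \left(-4\right) = 41 \left(-4\right) = -164$)
$\sqrt{Z + a} = \sqrt{-164 + \frac{229270784}{77413685}} = \sqrt{- \frac{12466573556}{77413685}} = \frac{2 i \sqrt{241270849573378465}}{77413685}$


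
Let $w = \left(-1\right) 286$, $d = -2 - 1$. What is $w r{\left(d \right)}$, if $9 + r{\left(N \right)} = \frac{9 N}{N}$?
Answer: $0$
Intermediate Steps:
$d = -3$
$r{\left(N \right)} = 0$ ($r{\left(N \right)} = -9 + \frac{9 N}{N} = -9 + 9 = 0$)
$w = -286$
$w r{\left(d \right)} = \left(-286\right) 0 = 0$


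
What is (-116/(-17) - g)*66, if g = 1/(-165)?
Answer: 38314/85 ≈ 450.75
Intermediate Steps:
g = -1/165 ≈ -0.0060606
(-116/(-17) - g)*66 = (-116/(-17) - 1*(-1/165))*66 = (-116*(-1/17) + 1/165)*66 = (116/17 + 1/165)*66 = (19157/2805)*66 = 38314/85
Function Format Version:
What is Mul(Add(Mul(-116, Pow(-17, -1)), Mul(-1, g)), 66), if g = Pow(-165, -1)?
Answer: Rational(38314, 85) ≈ 450.75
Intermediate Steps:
g = Rational(-1, 165) ≈ -0.0060606
Mul(Add(Mul(-116, Pow(-17, -1)), Mul(-1, g)), 66) = Mul(Add(Mul(-116, Pow(-17, -1)), Mul(-1, Rational(-1, 165))), 66) = Mul(Add(Mul(-116, Rational(-1, 17)), Rational(1, 165)), 66) = Mul(Add(Rational(116, 17), Rational(1, 165)), 66) = Mul(Rational(19157, 2805), 66) = Rational(38314, 85)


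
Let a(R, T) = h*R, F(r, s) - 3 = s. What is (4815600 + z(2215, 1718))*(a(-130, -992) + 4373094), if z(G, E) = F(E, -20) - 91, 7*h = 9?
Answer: 147404560080096/7 ≈ 2.1058e+13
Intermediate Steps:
h = 9/7 (h = (⅐)*9 = 9/7 ≈ 1.2857)
F(r, s) = 3 + s
a(R, T) = 9*R/7
z(G, E) = -108 (z(G, E) = (3 - 20) - 91 = -17 - 91 = -108)
(4815600 + z(2215, 1718))*(a(-130, -992) + 4373094) = (4815600 - 108)*((9/7)*(-130) + 4373094) = 4815492*(-1170/7 + 4373094) = 4815492*(30610488/7) = 147404560080096/7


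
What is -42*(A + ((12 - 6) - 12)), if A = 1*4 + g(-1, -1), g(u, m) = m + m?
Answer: 168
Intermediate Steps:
g(u, m) = 2*m
A = 2 (A = 1*4 + 2*(-1) = 4 - 2 = 2)
-42*(A + ((12 - 6) - 12)) = -42*(2 + ((12 - 6) - 12)) = -42*(2 + (6 - 12)) = -42*(2 - 6) = -42*(-4) = 168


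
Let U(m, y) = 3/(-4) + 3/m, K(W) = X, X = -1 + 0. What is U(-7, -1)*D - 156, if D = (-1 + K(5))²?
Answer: -1125/7 ≈ -160.71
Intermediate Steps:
X = -1
K(W) = -1
U(m, y) = -¾ + 3/m (U(m, y) = 3*(-¼) + 3/m = -¾ + 3/m)
D = 4 (D = (-1 - 1)² = (-2)² = 4)
U(-7, -1)*D - 156 = (-¾ + 3/(-7))*4 - 156 = (-¾ + 3*(-⅐))*4 - 156 = (-¾ - 3/7)*4 - 156 = -33/28*4 - 156 = -33/7 - 156 = -1125/7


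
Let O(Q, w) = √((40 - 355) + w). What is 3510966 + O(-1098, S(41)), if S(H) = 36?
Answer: 3510966 + 3*I*√31 ≈ 3.511e+6 + 16.703*I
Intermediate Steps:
O(Q, w) = √(-315 + w)
3510966 + O(-1098, S(41)) = 3510966 + √(-315 + 36) = 3510966 + √(-279) = 3510966 + 3*I*√31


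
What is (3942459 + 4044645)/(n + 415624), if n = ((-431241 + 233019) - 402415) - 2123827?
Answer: -998388/288605 ≈ -3.4594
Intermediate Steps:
n = -2724464 (n = (-198222 - 402415) - 2123827 = -600637 - 2123827 = -2724464)
(3942459 + 4044645)/(n + 415624) = (3942459 + 4044645)/(-2724464 + 415624) = 7987104/(-2308840) = 7987104*(-1/2308840) = -998388/288605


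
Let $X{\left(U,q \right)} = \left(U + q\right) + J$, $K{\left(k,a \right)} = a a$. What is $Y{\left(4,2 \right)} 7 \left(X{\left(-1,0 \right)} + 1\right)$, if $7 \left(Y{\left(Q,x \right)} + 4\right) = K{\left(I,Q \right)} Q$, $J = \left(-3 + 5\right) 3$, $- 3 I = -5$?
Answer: $216$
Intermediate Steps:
$I = \frac{5}{3}$ ($I = \left(- \frac{1}{3}\right) \left(-5\right) = \frac{5}{3} \approx 1.6667$)
$J = 6$ ($J = 2 \cdot 3 = 6$)
$K{\left(k,a \right)} = a^{2}$
$Y{\left(Q,x \right)} = -4 + \frac{Q^{3}}{7}$ ($Y{\left(Q,x \right)} = -4 + \frac{Q^{2} Q}{7} = -4 + \frac{Q^{3}}{7}$)
$X{\left(U,q \right)} = 6 + U + q$ ($X{\left(U,q \right)} = \left(U + q\right) + 6 = 6 + U + q$)
$Y{\left(4,2 \right)} 7 \left(X{\left(-1,0 \right)} + 1\right) = \left(-4 + \frac{4^{3}}{7}\right) 7 \left(\left(6 - 1 + 0\right) + 1\right) = \left(-4 + \frac{1}{7} \cdot 64\right) 7 \left(5 + 1\right) = \left(-4 + \frac{64}{7}\right) 7 \cdot 6 = \frac{36}{7} \cdot 7 \cdot 6 = 36 \cdot 6 = 216$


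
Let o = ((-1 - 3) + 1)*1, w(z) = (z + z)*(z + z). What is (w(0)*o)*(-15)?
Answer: 0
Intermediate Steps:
w(z) = 4*z**2 (w(z) = (2*z)*(2*z) = 4*z**2)
o = -3 (o = (-4 + 1)*1 = -3*1 = -3)
(w(0)*o)*(-15) = ((4*0**2)*(-3))*(-15) = ((4*0)*(-3))*(-15) = (0*(-3))*(-15) = 0*(-15) = 0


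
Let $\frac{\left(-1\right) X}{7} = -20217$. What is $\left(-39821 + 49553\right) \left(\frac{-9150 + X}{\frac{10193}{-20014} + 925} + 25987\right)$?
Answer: $\frac{4705231051590900}{18502757} \approx 2.543 \cdot 10^{8}$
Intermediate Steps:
$X = 141519$ ($X = \left(-7\right) \left(-20217\right) = 141519$)
$\left(-39821 + 49553\right) \left(\frac{-9150 + X}{\frac{10193}{-20014} + 925} + 25987\right) = \left(-39821 + 49553\right) \left(\frac{-9150 + 141519}{\frac{10193}{-20014} + 925} + 25987\right) = 9732 \left(\frac{132369}{10193 \left(- \frac{1}{20014}\right) + 925} + 25987\right) = 9732 \left(\frac{132369}{- \frac{10193}{20014} + 925} + 25987\right) = 9732 \left(\frac{132369}{\frac{18502757}{20014}} + 25987\right) = 9732 \left(132369 \cdot \frac{20014}{18502757} + 25987\right) = 9732 \left(\frac{2649233166}{18502757} + 25987\right) = 9732 \cdot \frac{483480379325}{18502757} = \frac{4705231051590900}{18502757}$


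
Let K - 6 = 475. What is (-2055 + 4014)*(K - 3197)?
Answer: -5320644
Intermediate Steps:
K = 481 (K = 6 + 475 = 481)
(-2055 + 4014)*(K - 3197) = (-2055 + 4014)*(481 - 3197) = 1959*(-2716) = -5320644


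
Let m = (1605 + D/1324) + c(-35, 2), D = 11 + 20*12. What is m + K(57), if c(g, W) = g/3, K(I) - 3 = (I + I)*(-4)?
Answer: 4530157/3972 ≈ 1140.5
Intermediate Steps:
K(I) = 3 - 8*I (K(I) = 3 + (I + I)*(-4) = 3 + (2*I)*(-4) = 3 - 8*I)
c(g, W) = g/3 (c(g, W) = g*(⅓) = g/3)
D = 251 (D = 11 + 240 = 251)
m = 6329473/3972 (m = (1605 + 251/1324) + (⅓)*(-35) = (1605 + 251*(1/1324)) - 35/3 = (1605 + 251/1324) - 35/3 = 2125271/1324 - 35/3 = 6329473/3972 ≈ 1593.5)
m + K(57) = 6329473/3972 + (3 - 8*57) = 6329473/3972 + (3 - 456) = 6329473/3972 - 453 = 4530157/3972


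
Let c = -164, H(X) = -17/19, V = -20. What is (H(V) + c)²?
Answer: 9815689/361 ≈ 27190.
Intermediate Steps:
H(X) = -17/19 (H(X) = -17*1/19 = -17/19)
(H(V) + c)² = (-17/19 - 164)² = (-3133/19)² = 9815689/361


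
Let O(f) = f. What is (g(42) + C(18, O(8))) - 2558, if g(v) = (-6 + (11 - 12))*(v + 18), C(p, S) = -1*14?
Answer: -2992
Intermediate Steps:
C(p, S) = -14
g(v) = -126 - 7*v (g(v) = (-6 - 1)*(18 + v) = -7*(18 + v) = -126 - 7*v)
(g(42) + C(18, O(8))) - 2558 = ((-126 - 7*42) - 14) - 2558 = ((-126 - 294) - 14) - 2558 = (-420 - 14) - 2558 = -434 - 2558 = -2992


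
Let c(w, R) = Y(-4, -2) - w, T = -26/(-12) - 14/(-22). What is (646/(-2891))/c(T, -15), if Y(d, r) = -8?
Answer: 42636/2061283 ≈ 0.020684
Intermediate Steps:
T = 185/66 (T = -26*(-1/12) - 14*(-1/22) = 13/6 + 7/11 = 185/66 ≈ 2.8030)
c(w, R) = -8 - w
(646/(-2891))/c(T, -15) = (646/(-2891))/(-8 - 1*185/66) = (646*(-1/2891))/(-8 - 185/66) = -646/(2891*(-713/66)) = -646/2891*(-66/713) = 42636/2061283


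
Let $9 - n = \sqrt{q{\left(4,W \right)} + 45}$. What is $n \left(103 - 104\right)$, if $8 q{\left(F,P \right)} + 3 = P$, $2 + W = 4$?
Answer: $-9 + \frac{\sqrt{718}}{4} \approx -2.3011$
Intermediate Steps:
$W = 2$ ($W = -2 + 4 = 2$)
$q{\left(F,P \right)} = - \frac{3}{8} + \frac{P}{8}$
$n = 9 - \frac{\sqrt{718}}{4}$ ($n = 9 - \sqrt{\left(- \frac{3}{8} + \frac{1}{8} \cdot 2\right) + 45} = 9 - \sqrt{\left(- \frac{3}{8} + \frac{1}{4}\right) + 45} = 9 - \sqrt{- \frac{1}{8} + 45} = 9 - \sqrt{\frac{359}{8}} = 9 - \frac{\sqrt{718}}{4} \approx 2.3011$)
$n \left(103 - 104\right) = \left(9 - \frac{\sqrt{718}}{4}\right) \left(103 - 104\right) = \left(9 - \frac{\sqrt{718}}{4}\right) \left(-1\right) = -9 + \frac{\sqrt{718}}{4}$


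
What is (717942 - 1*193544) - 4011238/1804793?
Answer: 946425828376/1804793 ≈ 5.2440e+5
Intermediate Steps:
(717942 - 1*193544) - 4011238/1804793 = (717942 - 193544) - 4011238/1804793 = 524398 - 1*4011238/1804793 = 524398 - 4011238/1804793 = 946425828376/1804793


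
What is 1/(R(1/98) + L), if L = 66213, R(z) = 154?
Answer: 1/66367 ≈ 1.5068e-5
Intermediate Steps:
1/(R(1/98) + L) = 1/(154 + 66213) = 1/66367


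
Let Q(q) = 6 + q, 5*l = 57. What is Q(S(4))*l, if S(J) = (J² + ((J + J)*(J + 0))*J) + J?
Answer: 8778/5 ≈ 1755.6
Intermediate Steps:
l = 57/5 (l = (⅕)*57 = 57/5 ≈ 11.400)
S(J) = J + J² + 2*J³ (S(J) = (J² + ((2*J)*J)*J) + J = (J² + (2*J²)*J) + J = (J² + 2*J³) + J = J + J² + 2*J³)
Q(S(4))*l = (6 + 4*(1 + 4 + 2*4²))*(57/5) = (6 + 4*(1 + 4 + 2*16))*(57/5) = (6 + 4*(1 + 4 + 32))*(57/5) = (6 + 4*37)*(57/5) = (6 + 148)*(57/5) = 154*(57/5) = 8778/5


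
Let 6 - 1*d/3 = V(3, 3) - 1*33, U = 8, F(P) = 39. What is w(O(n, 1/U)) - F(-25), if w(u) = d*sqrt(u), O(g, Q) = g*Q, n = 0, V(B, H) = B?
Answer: -39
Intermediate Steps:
d = 108 (d = 18 - 3*(3 - 1*33) = 18 - 3*(3 - 33) = 18 - 3*(-30) = 18 + 90 = 108)
O(g, Q) = Q*g
w(u) = 108*sqrt(u)
w(O(n, 1/U)) - F(-25) = 108*sqrt(0/8) - 1*39 = 108*sqrt((1/8)*0) - 39 = 108*sqrt(0) - 39 = 108*0 - 39 = 0 - 39 = -39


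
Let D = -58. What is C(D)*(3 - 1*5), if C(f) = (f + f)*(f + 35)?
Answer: -5336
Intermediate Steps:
C(f) = 2*f*(35 + f) (C(f) = (2*f)*(35 + f) = 2*f*(35 + f))
C(D)*(3 - 1*5) = (2*(-58)*(35 - 58))*(3 - 1*5) = (2*(-58)*(-23))*(3 - 5) = 2668*(-2) = -5336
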